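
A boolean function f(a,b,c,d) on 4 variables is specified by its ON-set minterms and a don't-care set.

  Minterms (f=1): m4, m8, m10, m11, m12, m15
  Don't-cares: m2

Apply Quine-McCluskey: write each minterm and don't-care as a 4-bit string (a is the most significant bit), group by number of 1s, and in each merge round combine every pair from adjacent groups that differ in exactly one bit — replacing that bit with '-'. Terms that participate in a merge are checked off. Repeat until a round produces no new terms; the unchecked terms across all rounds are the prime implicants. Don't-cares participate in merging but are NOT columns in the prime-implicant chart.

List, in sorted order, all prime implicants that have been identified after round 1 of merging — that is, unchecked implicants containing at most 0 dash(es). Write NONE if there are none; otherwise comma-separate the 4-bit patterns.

size-2^0 implicants → 0010(✓)  0100(✓)  1000(✓)  1010(✓)  1011(✓)  1100(✓)  1111(✓)
size-2^1 implicants → -010  -100  1-00  1-11  10-0  101-
Unchecked terms (primes): -010, -100, 1-00, 1-11, 10-0, 101-

NONE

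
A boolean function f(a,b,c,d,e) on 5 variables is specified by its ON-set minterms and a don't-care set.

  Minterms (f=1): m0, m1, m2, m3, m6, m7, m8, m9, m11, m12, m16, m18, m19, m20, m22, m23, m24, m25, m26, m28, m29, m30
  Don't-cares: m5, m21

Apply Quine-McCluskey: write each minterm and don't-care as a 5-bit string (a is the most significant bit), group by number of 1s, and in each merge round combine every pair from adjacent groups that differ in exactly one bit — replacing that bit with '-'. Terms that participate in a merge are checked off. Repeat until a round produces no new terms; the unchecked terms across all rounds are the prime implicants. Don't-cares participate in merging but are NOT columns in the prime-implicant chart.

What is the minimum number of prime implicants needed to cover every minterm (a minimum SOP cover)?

size-2^0 implicants → 00000(✓)  00001(✓)  00010(✓)  00011(✓)  00101(✓)  00110(✓)  00111(✓)  01000(✓)  01001(✓)  01011(✓)  01100(✓)  10000(✓)  10010(✓)  10011(✓)  10100(✓)  10101(✓)  10110(✓)  10111(✓)  11000(✓)  11001(✓)  11010(✓)  11100(✓)  11101(✓)  11110(✓)
size-2^1 implicants → -0000(✓)  -0010(✓)  -0011(✓)  -0101(✓)  -0110(✓)  -0111(✓)  -1000(✓)  -1001(✓)  -1100(✓)  0-000(✓)  0-001(✓)  0-011(✓)  00-01(✓)  00-10(✓)  00-11(✓)  000-0(✓)  000-1(✓)  0000-(✓)  0001-(✓)  001-1(✓)  0011-(✓)  01-00(✓)  010-1(✓)  0100-(✓)  1-000(✓)  1-010(✓)  1-100(✓)  1-101(✓)  1-110(✓)  10-00(✓)  10-10(✓)  10-11(✓)  100-0(✓)  1001-(✓)  101-0(✓)  101-1(✓)  1010-(✓)  1011-(✓)  11-00(✓)  11-01(✓)  11-10(✓)  110-0(✓)  1100-(✓)  111-0(✓)  1110-(✓)
size-2^2 implicants → --000  -0-10(✓)  -0-11(✓)  -00-0  -001-(✓)  -01-1  -011-(✓)  -1-00  -100-  0-0-1  0-00-  00--1  00-1-(✓)  000--  1--00(✓)  1--10(✓)  1-0-0(✓)  1-1-0(✓)  1-10-  10--0(✓)  10-1-(✓)  101--  11--0(✓)  11-0-
size-2^3 implicants → -0-1-  1---0
Unchecked terms (primes): --000, -0-1-, -00-0, -01-1, -1-00, -100-, 0-0-1, 0-00-, 00--1, 000--, 1---0, 1-10-, 101--, 11-0-
Minterm coverage:
  m0 ⊆ --000,-00-0,0-00-,000--
  m1 ⊆ 0-0-1,0-00-,00--1,000--
  m2 ⊆ -0-1-,-00-0,000--
  m3 ⊆ -0-1-,0-0-1,00--1,000--
  m6 ⊆ -0-1- [E]
  m7 ⊆ -0-1-,-01-1,00--1
  m8 ⊆ --000,-1-00,-100-,0-00-
  m9 ⊆ -100-,0-0-1,0-00-
  m11 ⊆ 0-0-1 [E]
  m12 ⊆ -1-00 [E]
  m16 ⊆ --000,-00-0,1---0
  m18 ⊆ -0-1-,-00-0,1---0
  m19 ⊆ -0-1- [E]
  m20 ⊆ 1---0,1-10-,101--
  m22 ⊆ -0-1-,1---0,101--
  m23 ⊆ -0-1-,-01-1,101--
  m24 ⊆ --000,-1-00,-100-,1---0,11-0-
  m25 ⊆ -100-,11-0-
  m26 ⊆ 1---0 [E]
  m28 ⊆ -1-00,1---0,1-10-,11-0-
  m29 ⊆ 1-10-,11-0-
  m30 ⊆ 1---0 [E]
E = {-0-1-, -1-00, 0-0-1, 1---0}
Petrick residual → --000, 11-0-
Cover = c'd'e' + b'd + bd'e' + a'c'e + ae' + abd'  |cover|=6

6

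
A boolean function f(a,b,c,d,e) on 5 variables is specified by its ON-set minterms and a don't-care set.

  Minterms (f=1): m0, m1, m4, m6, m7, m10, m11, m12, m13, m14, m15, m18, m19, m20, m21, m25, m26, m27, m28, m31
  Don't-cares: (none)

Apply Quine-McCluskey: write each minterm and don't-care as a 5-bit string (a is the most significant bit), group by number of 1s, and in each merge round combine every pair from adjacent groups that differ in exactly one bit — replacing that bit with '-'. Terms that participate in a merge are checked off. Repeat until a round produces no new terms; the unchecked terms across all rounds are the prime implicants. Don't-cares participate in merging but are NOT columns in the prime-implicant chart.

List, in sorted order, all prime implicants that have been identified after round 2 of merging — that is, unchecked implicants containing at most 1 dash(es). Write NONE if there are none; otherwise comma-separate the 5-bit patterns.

00-00, 0000-, 1010-, 110-1

size-2^0 implicants → 00000(✓)  00001(✓)  00100(✓)  00110(✓)  00111(✓)  01010(✓)  01011(✓)  01100(✓)  01101(✓)  01110(✓)  01111(✓)  10010(✓)  10011(✓)  10100(✓)  10101(✓)  11001(✓)  11010(✓)  11011(✓)  11100(✓)  11111(✓)
size-2^1 implicants → -0100(✓)  -1010(✓)  -1011(✓)  -1100(✓)  -1111(✓)  0-100(✓)  0-110(✓)  0-111(✓)  00-00  0000-  001-0(✓)  0011-(✓)  01-10(✓)  01-11(✓)  0101-(✓)  011-0(✓)  011-1(✓)  0110-(✓)  0111-(✓)  1-010(✓)  1-011(✓)  1-100(✓)  1001-(✓)  1010-  11-11(✓)  110-1  1101-(✓)
size-2^2 implicants → --100  -1-11  -101-  0-1-0  0-11-  01-1-  011--  1-01-
Unchecked terms (primes): --100, -1-11, -101-, 0-1-0, 0-11-, 00-00, 0000-, 01-1-, 011--, 1-01-, 1010-, 110-1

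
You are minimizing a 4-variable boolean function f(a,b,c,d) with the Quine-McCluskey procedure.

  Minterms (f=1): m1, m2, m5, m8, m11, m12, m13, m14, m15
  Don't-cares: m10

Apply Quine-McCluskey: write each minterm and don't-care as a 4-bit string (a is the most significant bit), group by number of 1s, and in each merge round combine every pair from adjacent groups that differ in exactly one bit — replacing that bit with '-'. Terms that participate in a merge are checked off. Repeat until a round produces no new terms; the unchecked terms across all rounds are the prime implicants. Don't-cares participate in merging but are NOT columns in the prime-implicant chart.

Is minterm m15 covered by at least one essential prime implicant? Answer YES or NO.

Round 0: 0001✓ 0010✓ 0101✓ 1000✓ 1010✓ 1011✓ 1100✓ 1101✓ 1110✓ 1111✓
Round 1: -010 -101 0-01 1-00✓ 1-10✓ 1-11✓ 10-0✓ 101-✓ 11-0✓ 11-1✓ 110-✓ 111-✓
Round 2: 1--0 1-1- 11--
PIs = {-010, -101, 0-01, 1--0, 1-1-, 11--}
Coverage chart:
  m1: 0-01 ←essential
  m2: -010 ←essential
  m5: -101,0-01
  m8: 1--0 ←essential
  m11: 1-1- ←essential
  m12: 1--0,11--
  m13: -101,11--
  m14: 1--0,1-1-,11--
  m15: 1-1-,11--
Essential: -010, 0-01, 1--0, 1-1-

YES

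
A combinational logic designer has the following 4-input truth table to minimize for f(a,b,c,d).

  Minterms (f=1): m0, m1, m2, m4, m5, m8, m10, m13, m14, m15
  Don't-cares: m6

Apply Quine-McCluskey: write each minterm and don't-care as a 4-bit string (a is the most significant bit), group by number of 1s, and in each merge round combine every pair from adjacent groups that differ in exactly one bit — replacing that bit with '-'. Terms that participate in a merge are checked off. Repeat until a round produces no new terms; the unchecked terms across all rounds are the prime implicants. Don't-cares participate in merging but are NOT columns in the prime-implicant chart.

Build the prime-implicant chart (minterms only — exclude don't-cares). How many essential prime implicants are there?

2

[col 0] 0000*, 0001*, 0010*, 0100*, 0101*, 0110*, 1000*, 1010*, 1101*, 1110*, 1111*
[col 1] -000*, -010*, -101, -110*, 0-00*, 0-01*, 0-10*, 00-0*, 000-*, 01-0*, 010-*, 1-10*, 10-0*, 11-1, 111-
[col 2] --10, -0-0, 0--0, 0-0-
Prime implicants: --10, -0-0, -101, 0--0, 0-0-, 11-1, 111-
PI chart (minterm → PIs covering it):
  0 | -0-0,0--0,0-0-
  1 | 0-0-  (sole → essential)
  2 | --10,-0-0,0--0
  4 | 0--0,0-0-
  5 | -101,0-0-
  8 | -0-0  (sole → essential)
  10 | --10,-0-0
  13 | -101,11-1
  14 | --10,111-
  15 | 11-1,111-
Essential prime implicants: -0-0, 0-0-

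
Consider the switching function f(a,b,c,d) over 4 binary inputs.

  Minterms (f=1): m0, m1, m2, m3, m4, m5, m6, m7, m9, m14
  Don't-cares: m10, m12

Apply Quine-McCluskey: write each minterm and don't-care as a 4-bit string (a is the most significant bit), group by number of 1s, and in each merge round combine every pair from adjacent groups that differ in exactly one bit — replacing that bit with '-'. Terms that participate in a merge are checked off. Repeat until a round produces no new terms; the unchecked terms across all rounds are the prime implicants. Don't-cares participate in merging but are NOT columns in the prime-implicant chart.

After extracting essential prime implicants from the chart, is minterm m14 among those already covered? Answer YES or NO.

NO

[col 0] 0000*, 0001*, 0010*, 0011*, 0100*, 0101*, 0110*, 0111*, 1001*, 1010*, 1100*, 1110*
[col 1] -001, -010*, -100*, -110*, 0-00*, 0-01*, 0-10*, 0-11*, 00-0*, 00-1*, 000-*, 001-*, 01-0*, 01-1*, 010-*, 011-*, 1-10*, 11-0*
[col 2] --10, -1-0, 0--0*, 0--1*, 0-0-*, 0-1-*, 00--*, 01--*
[col 3] 0---
Prime implicants: --10, -001, -1-0, 0---
PI chart (minterm → PIs covering it):
  0 | 0---  (sole → essential)
  1 | -001,0---
  2 | --10,0---
  3 | 0---  (sole → essential)
  4 | -1-0,0---
  5 | 0---  (sole → essential)
  6 | --10,-1-0,0---
  7 | 0---  (sole → essential)
  9 | -001  (sole → essential)
  14 | --10,-1-0
Essential prime implicants: -001, 0---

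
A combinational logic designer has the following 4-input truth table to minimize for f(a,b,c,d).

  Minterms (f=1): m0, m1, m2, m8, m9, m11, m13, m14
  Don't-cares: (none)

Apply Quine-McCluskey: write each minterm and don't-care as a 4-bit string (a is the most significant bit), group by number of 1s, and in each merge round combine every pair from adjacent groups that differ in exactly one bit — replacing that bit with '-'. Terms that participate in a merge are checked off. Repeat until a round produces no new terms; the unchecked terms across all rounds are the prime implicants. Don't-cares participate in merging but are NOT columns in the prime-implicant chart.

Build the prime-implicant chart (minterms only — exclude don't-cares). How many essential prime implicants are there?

5

[col 0] 0000*, 0001*, 0010*, 1000*, 1001*, 1011*, 1101*, 1110
[col 1] -000*, -001*, 00-0, 000-*, 1-01, 10-1, 100-*
[col 2] -00-
Prime implicants: -00-, 00-0, 1-01, 10-1, 1110
PI chart (minterm → PIs covering it):
  0 | -00-,00-0
  1 | -00-  (sole → essential)
  2 | 00-0  (sole → essential)
  8 | -00-  (sole → essential)
  9 | -00-,1-01,10-1
  11 | 10-1  (sole → essential)
  13 | 1-01  (sole → essential)
  14 | 1110  (sole → essential)
Essential prime implicants: -00-, 00-0, 1-01, 10-1, 1110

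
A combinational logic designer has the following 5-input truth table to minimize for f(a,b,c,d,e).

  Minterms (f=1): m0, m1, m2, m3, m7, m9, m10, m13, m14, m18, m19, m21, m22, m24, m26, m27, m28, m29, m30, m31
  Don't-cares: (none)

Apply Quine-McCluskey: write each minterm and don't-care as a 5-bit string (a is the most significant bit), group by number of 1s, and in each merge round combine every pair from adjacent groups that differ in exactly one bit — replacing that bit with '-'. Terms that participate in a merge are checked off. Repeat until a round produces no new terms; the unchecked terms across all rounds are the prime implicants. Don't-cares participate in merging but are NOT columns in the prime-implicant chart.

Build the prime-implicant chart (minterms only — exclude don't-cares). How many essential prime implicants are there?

6

[col 0] 00000*, 00001*, 00010*, 00011*, 00111*, 01001*, 01010*, 01101*, 01110*, 10010*, 10011*, 10101*, 10110*, 11000*, 11010*, 11011*, 11100*, 11101*, 11110*, 11111*
[col 1] -0010*, -0011*, -1010*, -1101, -1110*, 0-001, 0-010*, 00-11, 000-0*, 000-1*, 0000-*, 0001-*, 01-01, 01-10*, 1-010*, 1-011*, 1-101, 1-110*, 10-10*, 1001-*, 11-00*, 11-10*, 11-11*, 110-0*, 1101-*, 111-0*, 111-1*, 1110-*, 1111-*
[col 2] --010, -001-, -1-10, 000--, 1--10, 1-01-, 11--0, 11-1-, 111--
Prime implicants: --010, -001-, -1-10, -1101, 0-001, 00-11, 000--, 01-01, 1--10, 1-01-, 1-101, 11--0, 11-1-, 111--
PI chart (minterm → PIs covering it):
  0 | 000--  (sole → essential)
  1 | 0-001,000--
  2 | --010,-001-,000--
  3 | -001-,00-11,000--
  7 | 00-11  (sole → essential)
  9 | 0-001,01-01
  10 | --010,-1-10
  13 | -1101,01-01
  14 | -1-10  (sole → essential)
  18 | --010,-001-,1--10,1-01-
  19 | -001-,1-01-
  21 | 1-101  (sole → essential)
  22 | 1--10  (sole → essential)
  24 | 11--0  (sole → essential)
  26 | --010,-1-10,1--10,1-01-,11--0,11-1-
  27 | 1-01-,11-1-
  28 | 11--0,111--
  29 | -1101,1-101,111--
  30 | -1-10,1--10,11--0,11-1-,111--
  31 | 11-1-,111--
Essential prime implicants: -1-10, 00-11, 000--, 1--10, 1-101, 11--0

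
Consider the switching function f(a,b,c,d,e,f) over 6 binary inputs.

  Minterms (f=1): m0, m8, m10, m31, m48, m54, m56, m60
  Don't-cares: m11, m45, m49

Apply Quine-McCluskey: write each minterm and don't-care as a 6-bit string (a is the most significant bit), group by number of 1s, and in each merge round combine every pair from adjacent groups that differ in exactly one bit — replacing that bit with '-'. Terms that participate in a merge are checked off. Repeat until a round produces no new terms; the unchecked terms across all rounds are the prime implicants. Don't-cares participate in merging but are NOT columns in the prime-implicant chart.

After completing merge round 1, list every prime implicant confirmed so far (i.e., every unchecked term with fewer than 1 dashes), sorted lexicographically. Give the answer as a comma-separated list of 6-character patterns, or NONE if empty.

011111, 101101, 110110

Round 0: 000000✓ 001000✓ 001010✓ 001011✓ 011111 101101 110000✓ 110001✓ 110110 111000✓ 111100✓
Round 1: 00-000 0010-0 00101- 11-000 11000- 111-00
PIs = {00-000, 0010-0, 00101-, 011111, 101101, 11-000, 11000-, 110110, 111-00}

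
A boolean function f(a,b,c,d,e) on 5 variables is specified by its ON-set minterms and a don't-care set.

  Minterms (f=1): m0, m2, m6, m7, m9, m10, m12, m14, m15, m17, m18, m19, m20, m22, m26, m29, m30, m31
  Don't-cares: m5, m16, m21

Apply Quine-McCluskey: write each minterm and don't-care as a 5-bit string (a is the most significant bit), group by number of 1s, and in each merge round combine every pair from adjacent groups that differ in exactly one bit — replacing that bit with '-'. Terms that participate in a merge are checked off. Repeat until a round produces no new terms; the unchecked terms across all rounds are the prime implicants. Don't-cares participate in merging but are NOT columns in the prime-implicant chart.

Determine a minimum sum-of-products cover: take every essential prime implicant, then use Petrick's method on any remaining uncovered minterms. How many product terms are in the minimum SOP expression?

8

Round 0: 00000✓ 00010✓ 00101✓ 00110✓ 00111✓ 01001 01010✓ 01100✓ 01110✓ 01111✓ 10000✓ 10001✓ 10010✓ 10011✓ 10100✓ 10101✓ 10110✓ 11010✓ 11101✓ 11110✓ 11111✓
Round 1: -0000✓ -0010✓ -0101 -0110✓ -1010✓ -1110✓ -1111✓ 0-010✓ 0-110✓ 0-111✓ 00-10✓ 000-0✓ 001-1 0011-✓ 01-10✓ 011-0 0111-✓ 1-010✓ 1-101 1-110✓ 10-00✓ 10-01✓ 10-10✓ 100-0✓ 100-1✓ 1000-✓ 1001-✓ 101-0✓ 1010-✓ 11-10✓ 111-1 1111-✓
Round 2: --010✓ --110✓ -0-10✓ -00-0 -1-10✓ -111- 0--10✓ 0-11- 1--10✓ 10--0 10-0- 100--
Round 3: ---10
PIs = {---10, -00-0, -0101, -111-, 0-11-, 001-1, 01001, 011-0, 1-101, 10--0, 10-0-, 100--, 111-1}
Coverage chart:
  m0: -00-0 ←essential
  m2: ---10,-00-0
  m6: ---10,0-11-
  m7: 0-11-,001-1
  m9: 01001 ←essential
  m10: ---10 ←essential
  m12: 011-0 ←essential
  m14: ---10,-111-,0-11-,011-0
  m15: -111-,0-11-
  m17: 10-0-,100--
  m18: ---10,-00-0,10--0,100--
  m19: 100-- ←essential
  m20: 10--0,10-0-
  m22: ---10,10--0
  m26: ---10 ←essential
  m29: 1-101,111-1
  m30: ---10,-111-
  m31: -111-,111-1
Essential: ---10, -00-0, 01001, 011-0, 100--
Petrick residual → 0-11-, 10--0, 111-1
Min cover (8 terms): de' + b'c'e' + a'cd + a'bc'd'e + a'bce' + ab'e' + ab'c' + abce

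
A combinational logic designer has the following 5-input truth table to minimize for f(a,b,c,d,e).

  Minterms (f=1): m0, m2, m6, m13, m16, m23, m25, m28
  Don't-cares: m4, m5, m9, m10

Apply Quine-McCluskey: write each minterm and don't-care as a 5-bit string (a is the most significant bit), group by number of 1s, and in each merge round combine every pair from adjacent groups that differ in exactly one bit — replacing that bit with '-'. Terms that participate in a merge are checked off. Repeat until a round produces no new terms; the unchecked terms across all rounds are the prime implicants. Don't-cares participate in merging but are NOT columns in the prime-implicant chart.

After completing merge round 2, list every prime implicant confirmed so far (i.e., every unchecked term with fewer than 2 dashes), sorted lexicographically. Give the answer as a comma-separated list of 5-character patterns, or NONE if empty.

-0000, -1001, 0-010, 0-101, 0010-, 01-01, 10111, 11100

[col 0] 00000*, 00010*, 00100*, 00101*, 00110*, 01001*, 01010*, 01101*, 10000*, 10111, 11001*, 11100
[col 1] -0000, -1001, 0-010, 0-101, 00-00*, 00-10*, 000-0*, 001-0*, 0010-, 01-01
[col 2] 00--0
Prime implicants: -0000, -1001, 0-010, 0-101, 00--0, 0010-, 01-01, 10111, 11100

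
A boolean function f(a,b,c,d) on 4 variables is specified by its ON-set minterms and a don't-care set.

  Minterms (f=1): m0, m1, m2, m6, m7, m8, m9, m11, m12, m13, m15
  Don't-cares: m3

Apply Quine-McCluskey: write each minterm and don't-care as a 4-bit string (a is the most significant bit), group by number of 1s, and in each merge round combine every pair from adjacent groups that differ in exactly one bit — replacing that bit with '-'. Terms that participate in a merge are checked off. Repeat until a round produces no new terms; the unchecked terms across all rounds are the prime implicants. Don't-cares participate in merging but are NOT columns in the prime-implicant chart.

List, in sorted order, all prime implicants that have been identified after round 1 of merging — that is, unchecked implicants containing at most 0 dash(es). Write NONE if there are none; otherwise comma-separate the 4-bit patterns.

NONE

[col 0] 0000*, 0001*, 0010*, 0011*, 0110*, 0111*, 1000*, 1001*, 1011*, 1100*, 1101*, 1111*
[col 1] -000*, -001*, -011*, -111*, 0-10*, 0-11*, 00-0*, 00-1*, 000-*, 001-*, 011-*, 1-00*, 1-01*, 1-11*, 10-1*, 100-*, 11-1*, 110-*
[col 2] --11, -0-1, -00-, 0-1-, 00--, 1--1, 1-0-
Prime implicants: --11, -0-1, -00-, 0-1-, 00--, 1--1, 1-0-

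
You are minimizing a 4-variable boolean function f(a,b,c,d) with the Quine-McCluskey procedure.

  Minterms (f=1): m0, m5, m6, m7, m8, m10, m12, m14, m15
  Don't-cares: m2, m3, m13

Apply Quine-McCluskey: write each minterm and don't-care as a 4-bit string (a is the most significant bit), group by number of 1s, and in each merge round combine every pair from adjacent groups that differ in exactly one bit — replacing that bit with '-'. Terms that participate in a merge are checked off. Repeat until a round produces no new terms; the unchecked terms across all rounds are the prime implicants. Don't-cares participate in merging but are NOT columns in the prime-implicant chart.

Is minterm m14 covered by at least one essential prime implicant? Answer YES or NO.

NO

Round 0: 0000✓ 0010✓ 0011✓ 0101✓ 0110✓ 0111✓ 1000✓ 1010✓ 1100✓ 1101✓ 1110✓ 1111✓
Round 1: -000✓ -010✓ -101✓ -110✓ -111✓ 0-10✓ 0-11✓ 00-0✓ 001-✓ 01-1✓ 011-✓ 1-00✓ 1-10✓ 10-0✓ 11-0✓ 11-1✓ 110-✓ 111-✓
Round 2: --10 -0-0 -1-1 -11- 0-1- 1--0 11--
PIs = {--10, -0-0, -1-1, -11-, 0-1-, 1--0, 11--}
Coverage chart:
  m0: -0-0 ←essential
  m5: -1-1 ←essential
  m6: --10,-11-,0-1-
  m7: -1-1,-11-,0-1-
  m8: -0-0,1--0
  m10: --10,-0-0,1--0
  m12: 1--0,11--
  m14: --10,-11-,1--0,11--
  m15: -1-1,-11-,11--
Essential: -0-0, -1-1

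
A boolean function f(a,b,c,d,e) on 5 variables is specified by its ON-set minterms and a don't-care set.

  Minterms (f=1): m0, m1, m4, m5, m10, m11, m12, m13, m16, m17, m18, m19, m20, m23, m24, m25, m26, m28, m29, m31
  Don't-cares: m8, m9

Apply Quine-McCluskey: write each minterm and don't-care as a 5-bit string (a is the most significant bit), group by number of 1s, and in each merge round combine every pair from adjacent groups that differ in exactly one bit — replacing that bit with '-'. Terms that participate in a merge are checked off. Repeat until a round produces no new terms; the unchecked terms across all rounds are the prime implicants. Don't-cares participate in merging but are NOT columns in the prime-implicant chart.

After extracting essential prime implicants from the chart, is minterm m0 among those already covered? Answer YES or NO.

YES

Round 0: 00000✓ 00001✓ 00100✓ 00101✓ 01000✓ 01001✓ 01010✓ 01011✓ 01100✓ 01101✓ 10000✓ 10001✓ 10010✓ 10011✓ 10100✓ 10111✓ 11000✓ 11001✓ 11010✓ 11100✓ 11101✓ 11111✓
Round 1: -0000✓ -0001✓ -0100✓ -1000✓ -1001✓ -1010✓ -1100✓ -1101✓ 0-000✓ 0-001✓ 0-100✓ 0-101✓ 00-00✓ 00-01✓ 0000-✓ 0010-✓ 01-00✓ 01-01✓ 010-0✓ 010-1✓ 0100-✓ 0101-✓ 0110-✓ 1-000✓ 1-001✓ 1-010✓ 1-100✓ 1-111 10-00✓ 10-11 100-0✓ 100-1✓ 1000-✓ 1001-✓ 11-00✓ 11-01✓ 110-0✓ 1100-✓ 111-1 1110-✓
Round 2: --000✓ --001✓ --100✓ -0-00✓ -000-✓ -1-00✓ -1-01✓ -10-0 -100-✓ -110-✓ 0--00✓ 0--01✓ 0-00-✓ 0-10-✓ 00-0-✓ 01-0-✓ 010-- 1--00✓ 1-0-0 1-00-✓ 100-- 11-0-✓
Round 3: ---00 --00- -1-0- 0--0-
PIs = {---00, --00-, -1-0-, -10-0, 0--0-, 010--, 1-0-0, 1-111, 10-11, 100--, 111-1}
Coverage chart:
  m0: ---00,--00-,0--0-
  m1: --00-,0--0-
  m4: ---00,0--0-
  m5: 0--0- ←essential
  m10: -10-0,010--
  m11: 010-- ←essential
  m12: ---00,-1-0-,0--0-
  m13: -1-0-,0--0-
  m16: ---00,--00-,1-0-0,100--
  m17: --00-,100--
  m18: 1-0-0,100--
  m19: 10-11,100--
  m20: ---00 ←essential
  m23: 1-111,10-11
  m24: ---00,--00-,-1-0-,-10-0,1-0-0
  m25: --00-,-1-0-
  m26: -10-0,1-0-0
  m28: ---00,-1-0-
  m29: -1-0-,111-1
  m31: 1-111,111-1
Essential: ---00, 0--0-, 010--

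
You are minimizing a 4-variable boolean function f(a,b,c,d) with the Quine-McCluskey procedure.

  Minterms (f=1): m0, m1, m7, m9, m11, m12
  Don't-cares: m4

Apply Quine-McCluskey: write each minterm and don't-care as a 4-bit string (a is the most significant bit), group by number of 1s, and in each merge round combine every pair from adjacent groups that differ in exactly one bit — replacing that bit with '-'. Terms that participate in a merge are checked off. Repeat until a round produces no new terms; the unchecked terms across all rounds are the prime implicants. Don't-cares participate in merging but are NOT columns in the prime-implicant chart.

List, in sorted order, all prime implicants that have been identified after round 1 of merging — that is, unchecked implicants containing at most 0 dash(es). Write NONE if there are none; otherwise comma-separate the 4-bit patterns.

0111

Round 0: 0000✓ 0001✓ 0100✓ 0111 1001✓ 1011✓ 1100✓
Round 1: -001 -100 0-00 000- 10-1
PIs = {-001, -100, 0-00, 000-, 0111, 10-1}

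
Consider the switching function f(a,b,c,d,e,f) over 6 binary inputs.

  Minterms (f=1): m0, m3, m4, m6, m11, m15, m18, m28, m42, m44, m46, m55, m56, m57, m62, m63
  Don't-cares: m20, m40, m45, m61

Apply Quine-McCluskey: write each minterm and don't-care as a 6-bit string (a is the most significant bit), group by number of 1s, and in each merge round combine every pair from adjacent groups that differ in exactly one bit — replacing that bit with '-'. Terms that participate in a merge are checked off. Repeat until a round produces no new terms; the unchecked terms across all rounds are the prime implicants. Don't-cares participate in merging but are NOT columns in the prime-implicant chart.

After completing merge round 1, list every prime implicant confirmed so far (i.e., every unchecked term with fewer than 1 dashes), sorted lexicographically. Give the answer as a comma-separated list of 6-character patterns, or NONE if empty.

size-2^0 implicants → 000000(✓)  000011(✓)  000100(✓)  000110(✓)  001011(✓)  001111(✓)  010010  010100(✓)  011100(✓)  101000(✓)  101010(✓)  101100(✓)  101101(✓)  101110(✓)  110111(✓)  111000(✓)  111001(✓)  111101(✓)  111110(✓)  111111(✓)
size-2^1 implicants → 0-0100  00-011  000-00  0001-0  001-11  01-100  1-1000  1-1101  1-1110  101-00(✓)  101-10(✓)  1010-0(✓)  1011-0(✓)  10110-  11-111  111-01  11100-  1111-1  11111-
size-2^2 implicants → 101--0
Unchecked terms (primes): 0-0100, 00-011, 000-00, 0001-0, 001-11, 01-100, 010010, 1-1000, 1-1101, 1-1110, 101--0, 10110-, 11-111, 111-01, 11100-, 1111-1, 11111-

010010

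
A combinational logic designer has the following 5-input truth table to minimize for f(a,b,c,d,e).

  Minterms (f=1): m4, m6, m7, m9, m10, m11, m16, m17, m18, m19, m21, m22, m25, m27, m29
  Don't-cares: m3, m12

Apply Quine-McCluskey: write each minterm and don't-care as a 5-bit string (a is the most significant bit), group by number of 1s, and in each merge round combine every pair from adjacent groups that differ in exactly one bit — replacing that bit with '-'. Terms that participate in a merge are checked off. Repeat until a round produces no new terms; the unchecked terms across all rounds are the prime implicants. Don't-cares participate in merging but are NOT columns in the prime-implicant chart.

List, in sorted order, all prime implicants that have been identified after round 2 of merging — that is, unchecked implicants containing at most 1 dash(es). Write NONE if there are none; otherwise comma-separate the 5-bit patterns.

[col 0] 00011*, 00100*, 00110*, 00111*, 01001*, 01010*, 01011*, 01100*, 10000*, 10001*, 10010*, 10011*, 10101*, 10110*, 11001*, 11011*, 11101*
[col 1] -0011*, -0110, -1001*, -1011*, 0-011*, 0-100, 00-11, 001-0, 0011-, 010-1*, 0101-, 1-001*, 1-011*, 1-101*, 10-01*, 10-10, 100-0*, 100-1*, 1000-*, 1001-*, 11-01*, 110-1*
[col 2] --011, -10-1, 1--01, 1-0-1, 100--
Prime implicants: --011, -0110, -10-1, 0-100, 00-11, 001-0, 0011-, 0101-, 1--01, 1-0-1, 10-10, 100--

-0110, 0-100, 00-11, 001-0, 0011-, 0101-, 10-10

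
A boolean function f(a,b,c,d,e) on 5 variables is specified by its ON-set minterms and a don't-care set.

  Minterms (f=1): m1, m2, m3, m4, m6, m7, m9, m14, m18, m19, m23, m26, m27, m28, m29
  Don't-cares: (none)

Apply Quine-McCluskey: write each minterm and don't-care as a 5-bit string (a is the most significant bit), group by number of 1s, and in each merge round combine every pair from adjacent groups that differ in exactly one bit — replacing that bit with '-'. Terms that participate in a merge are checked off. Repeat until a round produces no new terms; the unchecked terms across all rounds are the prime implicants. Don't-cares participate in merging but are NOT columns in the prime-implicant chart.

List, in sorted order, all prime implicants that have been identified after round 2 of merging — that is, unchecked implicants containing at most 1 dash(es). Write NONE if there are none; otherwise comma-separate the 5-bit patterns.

0-001, 0-110, 000-1, 001-0, 1110-

[col 0] 00001*, 00010*, 00011*, 00100*, 00110*, 00111*, 01001*, 01110*, 10010*, 10011*, 10111*, 11010*, 11011*, 11100*, 11101*
[col 1] -0010*, -0011*, -0111*, 0-001, 0-110, 00-10*, 00-11*, 000-1, 0001-*, 001-0, 0011-*, 1-010*, 1-011*, 10-11*, 1001-*, 1101-*, 1110-
[col 2] -0-11, -001-, 00-1-, 1-01-
Prime implicants: -0-11, -001-, 0-001, 0-110, 00-1-, 000-1, 001-0, 1-01-, 1110-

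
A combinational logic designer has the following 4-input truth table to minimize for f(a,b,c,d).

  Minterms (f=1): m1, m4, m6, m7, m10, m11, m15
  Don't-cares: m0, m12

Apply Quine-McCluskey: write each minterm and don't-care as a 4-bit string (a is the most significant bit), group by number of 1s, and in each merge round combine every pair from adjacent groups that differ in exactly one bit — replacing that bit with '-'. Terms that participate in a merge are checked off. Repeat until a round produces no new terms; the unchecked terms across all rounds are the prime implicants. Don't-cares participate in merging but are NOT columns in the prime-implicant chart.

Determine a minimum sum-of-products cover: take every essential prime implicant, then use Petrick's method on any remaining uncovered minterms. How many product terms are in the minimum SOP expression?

Round 0: 0000✓ 0001✓ 0100✓ 0110✓ 0111✓ 1010✓ 1011✓ 1100✓ 1111✓
Round 1: -100 -111 0-00 000- 01-0 011- 1-11 101-
PIs = {-100, -111, 0-00, 000-, 01-0, 011-, 1-11, 101-}
Coverage chart:
  m1: 000- ←essential
  m4: -100,0-00,01-0
  m6: 01-0,011-
  m7: -111,011-
  m10: 101- ←essential
  m11: 1-11,101-
  m15: -111,1-11
Essential: 000-, 101-
Petrick residual → -111, 01-0
Min cover (4 terms): bcd + a'b'c' + a'bd' + ab'c

4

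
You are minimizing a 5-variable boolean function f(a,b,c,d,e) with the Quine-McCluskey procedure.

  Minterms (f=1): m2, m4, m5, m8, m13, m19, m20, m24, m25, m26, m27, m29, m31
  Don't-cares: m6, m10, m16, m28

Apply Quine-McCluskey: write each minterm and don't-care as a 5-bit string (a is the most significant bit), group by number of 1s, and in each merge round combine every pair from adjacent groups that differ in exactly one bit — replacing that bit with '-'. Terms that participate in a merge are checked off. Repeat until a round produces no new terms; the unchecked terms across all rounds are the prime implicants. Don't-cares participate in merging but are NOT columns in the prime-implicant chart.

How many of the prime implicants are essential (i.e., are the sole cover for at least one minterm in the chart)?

3

size-2^0 implicants → 00010(✓)  00100(✓)  00101(✓)  00110(✓)  01000(✓)  01010(✓)  01101(✓)  10000(✓)  10011(✓)  10100(✓)  11000(✓)  11001(✓)  11010(✓)  11011(✓)  11100(✓)  11101(✓)  11111(✓)
size-2^1 implicants → -0100  -1000(✓)  -1010(✓)  -1101  0-010  0-101  00-10  001-0  0010-  010-0(✓)  1-000(✓)  1-011  1-100(✓)  10-00(✓)  11-00(✓)  11-01(✓)  11-11(✓)  110-0(✓)  110-1(✓)  1100-(✓)  1101-(✓)  111-1(✓)  1110-(✓)
size-2^2 implicants → -10-0  1--00  11--1  11-0-  110--
Unchecked terms (primes): -0100, -10-0, -1101, 0-010, 0-101, 00-10, 001-0, 0010-, 1--00, 1-011, 11--1, 11-0-, 110--
Minterm coverage:
  m2 ⊆ 0-010,00-10
  m4 ⊆ -0100,001-0,0010-
  m5 ⊆ 0-101,0010-
  m8 ⊆ -10-0 [E]
  m13 ⊆ -1101,0-101
  m19 ⊆ 1-011 [E]
  m20 ⊆ -0100,1--00
  m24 ⊆ -10-0,1--00,11-0-,110--
  m25 ⊆ 11--1,11-0-,110--
  m26 ⊆ -10-0,110--
  m27 ⊆ 1-011,11--1,110--
  m29 ⊆ -1101,11--1,11-0-
  m31 ⊆ 11--1 [E]
E = {-10-0, 1-011, 11--1}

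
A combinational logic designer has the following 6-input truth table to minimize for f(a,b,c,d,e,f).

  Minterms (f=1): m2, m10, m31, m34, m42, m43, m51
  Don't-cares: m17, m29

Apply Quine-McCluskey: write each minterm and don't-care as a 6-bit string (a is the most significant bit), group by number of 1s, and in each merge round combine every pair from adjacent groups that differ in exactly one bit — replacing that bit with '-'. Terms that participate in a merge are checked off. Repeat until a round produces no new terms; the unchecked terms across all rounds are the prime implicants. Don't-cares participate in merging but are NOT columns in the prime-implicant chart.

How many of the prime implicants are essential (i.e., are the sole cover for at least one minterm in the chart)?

4

Round 0: 000010✓ 001010✓ 010001 011101✓ 011111✓ 100010✓ 101010✓ 101011✓ 110011
Round 1: -00010✓ -01010✓ 00-010✓ 0111-1 10-010✓ 10101-
Round 2: -0-010
PIs = {-0-010, 010001, 0111-1, 10101-, 110011}
Coverage chart:
  m2: -0-010 ←essential
  m10: -0-010 ←essential
  m31: 0111-1 ←essential
  m34: -0-010 ←essential
  m42: -0-010,10101-
  m43: 10101- ←essential
  m51: 110011 ←essential
Essential: -0-010, 0111-1, 10101-, 110011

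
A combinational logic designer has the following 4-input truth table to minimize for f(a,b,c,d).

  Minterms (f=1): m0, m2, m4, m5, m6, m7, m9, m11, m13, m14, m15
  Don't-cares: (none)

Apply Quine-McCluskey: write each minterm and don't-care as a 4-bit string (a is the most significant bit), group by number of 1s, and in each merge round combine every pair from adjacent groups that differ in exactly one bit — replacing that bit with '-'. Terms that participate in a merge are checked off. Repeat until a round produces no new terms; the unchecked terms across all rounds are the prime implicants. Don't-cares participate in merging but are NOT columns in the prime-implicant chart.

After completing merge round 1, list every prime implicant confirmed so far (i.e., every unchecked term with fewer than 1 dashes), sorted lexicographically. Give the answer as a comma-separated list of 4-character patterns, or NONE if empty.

NONE

[col 0] 0000*, 0010*, 0100*, 0101*, 0110*, 0111*, 1001*, 1011*, 1101*, 1110*, 1111*
[col 1] -101*, -110*, -111*, 0-00*, 0-10*, 00-0*, 01-0*, 01-1*, 010-*, 011-*, 1-01*, 1-11*, 10-1*, 11-1*, 111-*
[col 2] -1-1, -11-, 0--0, 01--, 1--1
Prime implicants: -1-1, -11-, 0--0, 01--, 1--1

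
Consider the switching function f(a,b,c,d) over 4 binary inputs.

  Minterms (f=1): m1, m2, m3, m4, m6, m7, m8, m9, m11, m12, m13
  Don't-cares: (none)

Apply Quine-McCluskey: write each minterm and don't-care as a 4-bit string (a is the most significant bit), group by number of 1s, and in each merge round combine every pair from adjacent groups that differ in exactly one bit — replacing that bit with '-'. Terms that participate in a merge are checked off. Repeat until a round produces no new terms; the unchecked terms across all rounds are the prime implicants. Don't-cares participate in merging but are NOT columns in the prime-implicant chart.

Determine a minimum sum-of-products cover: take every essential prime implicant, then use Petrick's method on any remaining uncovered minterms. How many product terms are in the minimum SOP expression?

Round 0: 0001✓ 0010✓ 0011✓ 0100✓ 0110✓ 0111✓ 1000✓ 1001✓ 1011✓ 1100✓ 1101✓
Round 1: -001✓ -011✓ -100 0-10✓ 0-11✓ 00-1✓ 001-✓ 01-0 011-✓ 1-00✓ 1-01✓ 10-1✓ 100-✓ 110-✓
Round 2: -0-1 0-1- 1-0-
PIs = {-0-1, -100, 0-1-, 01-0, 1-0-}
Coverage chart:
  m1: -0-1 ←essential
  m2: 0-1- ←essential
  m3: -0-1,0-1-
  m4: -100,01-0
  m6: 0-1-,01-0
  m7: 0-1- ←essential
  m8: 1-0- ←essential
  m9: -0-1,1-0-
  m11: -0-1 ←essential
  m12: -100,1-0-
  m13: 1-0- ←essential
Essential: -0-1, 0-1-, 1-0-
Petrick residual → -100
Min cover (4 terms): b'd + bc'd' + a'c + ac'

4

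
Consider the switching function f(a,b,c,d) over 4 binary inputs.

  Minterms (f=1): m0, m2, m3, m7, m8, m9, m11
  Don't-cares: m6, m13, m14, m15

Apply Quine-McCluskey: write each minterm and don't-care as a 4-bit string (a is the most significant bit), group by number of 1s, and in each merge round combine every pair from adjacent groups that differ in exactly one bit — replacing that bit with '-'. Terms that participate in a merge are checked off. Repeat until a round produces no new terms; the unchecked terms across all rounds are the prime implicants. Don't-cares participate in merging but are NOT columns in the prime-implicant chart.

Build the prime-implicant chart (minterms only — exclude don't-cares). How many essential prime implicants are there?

0

Round 0: 0000✓ 0010✓ 0011✓ 0110✓ 0111✓ 1000✓ 1001✓ 1011✓ 1101✓ 1110✓ 1111✓
Round 1: -000 -011✓ -110✓ -111✓ 0-10✓ 0-11✓ 00-0 001-✓ 011-✓ 1-01✓ 1-11✓ 10-1✓ 100- 11-1✓ 111-✓
Round 2: --11 -11- 0-1- 1--1
PIs = {--11, -000, -11-, 0-1-, 00-0, 1--1, 100-}
Coverage chart:
  m0: -000,00-0
  m2: 0-1-,00-0
  m3: --11,0-1-
  m7: --11,-11-,0-1-
  m8: -000,100-
  m9: 1--1,100-
  m11: --11,1--1
(no essential prime implicants)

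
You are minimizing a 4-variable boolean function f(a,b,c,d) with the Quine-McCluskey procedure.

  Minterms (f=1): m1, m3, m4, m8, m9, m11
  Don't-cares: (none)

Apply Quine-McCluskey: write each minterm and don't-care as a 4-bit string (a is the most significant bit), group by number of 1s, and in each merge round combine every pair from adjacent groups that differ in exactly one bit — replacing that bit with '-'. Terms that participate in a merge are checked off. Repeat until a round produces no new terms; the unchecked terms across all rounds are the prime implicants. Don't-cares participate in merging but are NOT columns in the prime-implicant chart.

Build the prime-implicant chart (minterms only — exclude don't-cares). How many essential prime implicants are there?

3

Round 0: 0001✓ 0011✓ 0100 1000✓ 1001✓ 1011✓
Round 1: -001✓ -011✓ 00-1✓ 10-1✓ 100-
Round 2: -0-1
PIs = {-0-1, 0100, 100-}
Coverage chart:
  m1: -0-1 ←essential
  m3: -0-1 ←essential
  m4: 0100 ←essential
  m8: 100- ←essential
  m9: -0-1,100-
  m11: -0-1 ←essential
Essential: -0-1, 0100, 100-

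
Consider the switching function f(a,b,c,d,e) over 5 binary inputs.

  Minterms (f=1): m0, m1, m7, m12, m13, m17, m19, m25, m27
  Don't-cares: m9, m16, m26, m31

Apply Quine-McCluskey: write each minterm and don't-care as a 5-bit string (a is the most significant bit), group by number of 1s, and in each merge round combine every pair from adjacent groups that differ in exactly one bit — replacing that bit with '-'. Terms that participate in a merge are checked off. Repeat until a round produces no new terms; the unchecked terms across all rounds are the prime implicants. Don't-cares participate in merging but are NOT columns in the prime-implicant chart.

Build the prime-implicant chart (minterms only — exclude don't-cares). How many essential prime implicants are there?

4

size-2^0 implicants → 00000(✓)  00001(✓)  00111  01001(✓)  01100(✓)  01101(✓)  10000(✓)  10001(✓)  10011(✓)  11001(✓)  11010(✓)  11011(✓)  11111(✓)
size-2^1 implicants → -0000(✓)  -0001(✓)  -1001(✓)  0-001(✓)  0000-(✓)  01-01  0110-  1-001(✓)  1-011(✓)  100-1(✓)  1000-(✓)  11-11  110-1(✓)  1101-
size-2^2 implicants → --001  -000-  1-0-1
Unchecked terms (primes): --001, -000-, 00111, 01-01, 0110-, 1-0-1, 11-11, 1101-
Minterm coverage:
  m0 ⊆ -000- [E]
  m1 ⊆ --001,-000-
  m7 ⊆ 00111 [E]
  m12 ⊆ 0110- [E]
  m13 ⊆ 01-01,0110-
  m17 ⊆ --001,-000-,1-0-1
  m19 ⊆ 1-0-1 [E]
  m25 ⊆ --001,1-0-1
  m27 ⊆ 1-0-1,11-11,1101-
E = {-000-, 00111, 0110-, 1-0-1}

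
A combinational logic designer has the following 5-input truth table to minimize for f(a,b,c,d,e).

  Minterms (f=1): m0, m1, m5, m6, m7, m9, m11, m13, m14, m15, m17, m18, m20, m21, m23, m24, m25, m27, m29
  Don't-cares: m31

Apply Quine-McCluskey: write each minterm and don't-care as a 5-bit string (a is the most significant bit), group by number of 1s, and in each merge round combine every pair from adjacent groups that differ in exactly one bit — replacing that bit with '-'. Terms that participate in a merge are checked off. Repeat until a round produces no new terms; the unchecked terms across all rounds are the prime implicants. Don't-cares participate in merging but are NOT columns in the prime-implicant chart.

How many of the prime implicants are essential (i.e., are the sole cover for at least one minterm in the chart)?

8

Round 0: 00000✓ 00001✓ 00101✓ 00110✓ 00111✓ 01001✓ 01011✓ 01101✓ 01110✓ 01111✓ 10001✓ 10010 10100✓ 10101✓ 10111✓ 11000✓ 11001✓ 11011✓ 11101✓ 11111✓
Round 1: -0001✓ -0101✓ -0111✓ -1001✓ -1011✓ -1101✓ -1111✓ 0-001✓ 0-101✓ 0-110✓ 0-111✓ 00-01✓ 0000- 001-1✓ 0011-✓ 01-01✓ 01-11✓ 010-1✓ 011-1✓ 0111-✓ 1-001✓ 1-101✓ 1-111✓ 10-01✓ 101-1✓ 1010- 11-01✓ 11-11✓ 110-1✓ 1100- 111-1✓
Round 2: --001✓ --101✓ --111✓ -0-01✓ -01-1✓ -1-01✓ -1-11✓ -10-1✓ -11-1✓ 0--01✓ 0-1-1✓ 0-11- 01--1✓ 1--01✓ 1-1-1✓ 11--1✓
Round 3: ---01 --1-1 -1--1
PIs = {---01, --1-1, -1--1, 0-11-, 0000-, 10010, 1010-, 1100-}
Coverage chart:
  m0: 0000- ←essential
  m1: ---01,0000-
  m5: ---01,--1-1
  m6: 0-11- ←essential
  m7: --1-1,0-11-
  m9: ---01,-1--1
  m11: -1--1 ←essential
  m13: ---01,--1-1,-1--1
  m14: 0-11- ←essential
  m15: --1-1,-1--1,0-11-
  m17: ---01 ←essential
  m18: 10010 ←essential
  m20: 1010- ←essential
  m21: ---01,--1-1,1010-
  m23: --1-1 ←essential
  m24: 1100- ←essential
  m25: ---01,-1--1,1100-
  m27: -1--1 ←essential
  m29: ---01,--1-1,-1--1
Essential: ---01, --1-1, -1--1, 0-11-, 0000-, 10010, 1010-, 1100-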